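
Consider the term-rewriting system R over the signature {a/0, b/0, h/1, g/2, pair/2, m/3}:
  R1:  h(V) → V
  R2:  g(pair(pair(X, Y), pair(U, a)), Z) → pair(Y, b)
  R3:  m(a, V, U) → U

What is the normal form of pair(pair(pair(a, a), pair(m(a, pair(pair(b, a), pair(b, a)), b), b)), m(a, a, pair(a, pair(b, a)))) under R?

pair(pair(pair(a, a), pair(b, b)), pair(a, pair(b, a)))

1. pair(pair(pair(a, a), pair(m(a, pair(pair(b, a), pair(b, a)), b), b)), m(a, a, pair(a, pair(b, a))))  →  pair(pair(pair(a, a), pair(b, b)), m(a, a, pair(a, pair(b, a))))   [R3 at 1.2.1]
2. pair(pair(pair(a, a), pair(b, b)), m(a, a, pair(a, pair(b, a))))  →  pair(pair(pair(a, a), pair(b, b)), pair(a, pair(b, a)))   [R3 at 2]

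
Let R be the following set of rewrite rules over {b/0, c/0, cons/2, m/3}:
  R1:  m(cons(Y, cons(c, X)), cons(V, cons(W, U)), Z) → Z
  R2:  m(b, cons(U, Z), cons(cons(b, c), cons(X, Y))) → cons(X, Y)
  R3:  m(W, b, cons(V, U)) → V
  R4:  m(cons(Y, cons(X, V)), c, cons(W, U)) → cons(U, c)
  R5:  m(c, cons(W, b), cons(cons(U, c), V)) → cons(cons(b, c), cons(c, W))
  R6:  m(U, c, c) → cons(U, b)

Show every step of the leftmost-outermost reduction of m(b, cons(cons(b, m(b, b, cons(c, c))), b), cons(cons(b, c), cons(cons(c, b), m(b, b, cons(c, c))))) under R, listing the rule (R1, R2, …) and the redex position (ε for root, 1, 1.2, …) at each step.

1. m(b, cons(cons(b, m(b, b, cons(c, c))), b), cons(cons(b, c), cons(cons(c, b), m(b, b, cons(c, c)))))  →  cons(cons(c, b), m(b, b, cons(c, c)))   [R2 at ε]
2. cons(cons(c, b), m(b, b, cons(c, c)))  →  cons(cons(c, b), c)   [R3 at 2]

cons(cons(c, b), c)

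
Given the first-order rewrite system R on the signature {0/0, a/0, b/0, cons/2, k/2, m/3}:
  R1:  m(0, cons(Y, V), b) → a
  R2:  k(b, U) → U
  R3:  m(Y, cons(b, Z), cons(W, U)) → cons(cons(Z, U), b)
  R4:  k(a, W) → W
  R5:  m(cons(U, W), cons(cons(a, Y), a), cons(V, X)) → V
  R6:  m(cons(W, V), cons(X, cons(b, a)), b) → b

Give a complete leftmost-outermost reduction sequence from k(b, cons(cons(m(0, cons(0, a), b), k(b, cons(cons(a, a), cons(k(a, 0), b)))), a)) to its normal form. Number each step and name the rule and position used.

cons(cons(a, cons(cons(a, a), cons(0, b))), a)

1. k(b, cons(cons(m(0, cons(0, a), b), k(b, cons(cons(a, a), cons(k(a, 0), b)))), a))  →  cons(cons(m(0, cons(0, a), b), k(b, cons(cons(a, a), cons(k(a, 0), b)))), a)   [R2 at ε]
2. cons(cons(m(0, cons(0, a), b), k(b, cons(cons(a, a), cons(k(a, 0), b)))), a)  →  cons(cons(a, k(b, cons(cons(a, a), cons(k(a, 0), b)))), a)   [R1 at 1.1]
3. cons(cons(a, k(b, cons(cons(a, a), cons(k(a, 0), b)))), a)  →  cons(cons(a, cons(cons(a, a), cons(k(a, 0), b))), a)   [R2 at 1.2]
4. cons(cons(a, cons(cons(a, a), cons(k(a, 0), b))), a)  →  cons(cons(a, cons(cons(a, a), cons(0, b))), a)   [R4 at 1.2.2.1]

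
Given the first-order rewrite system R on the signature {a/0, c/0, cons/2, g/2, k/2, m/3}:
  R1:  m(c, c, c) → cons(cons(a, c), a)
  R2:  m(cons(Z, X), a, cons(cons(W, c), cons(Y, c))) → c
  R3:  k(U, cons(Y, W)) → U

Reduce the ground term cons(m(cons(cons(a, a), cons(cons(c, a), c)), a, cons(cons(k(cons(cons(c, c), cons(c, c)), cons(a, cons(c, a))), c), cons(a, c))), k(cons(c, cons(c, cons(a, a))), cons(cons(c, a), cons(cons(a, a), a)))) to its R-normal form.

cons(c, cons(c, cons(c, cons(a, a))))

1. cons(m(cons(cons(a, a), cons(cons(c, a), c)), a, cons(cons(k(cons(cons(c, c), cons(c, c)), cons(a, cons(c, a))), c), cons(a, c))), k(cons(c, cons(c, cons(a, a))), cons(cons(c, a), cons(cons(a, a), a))))  →  cons(c, k(cons(c, cons(c, cons(a, a))), cons(cons(c, a), cons(cons(a, a), a))))   [R2 at 1]
2. cons(c, k(cons(c, cons(c, cons(a, a))), cons(cons(c, a), cons(cons(a, a), a))))  →  cons(c, cons(c, cons(c, cons(a, a))))   [R3 at 2]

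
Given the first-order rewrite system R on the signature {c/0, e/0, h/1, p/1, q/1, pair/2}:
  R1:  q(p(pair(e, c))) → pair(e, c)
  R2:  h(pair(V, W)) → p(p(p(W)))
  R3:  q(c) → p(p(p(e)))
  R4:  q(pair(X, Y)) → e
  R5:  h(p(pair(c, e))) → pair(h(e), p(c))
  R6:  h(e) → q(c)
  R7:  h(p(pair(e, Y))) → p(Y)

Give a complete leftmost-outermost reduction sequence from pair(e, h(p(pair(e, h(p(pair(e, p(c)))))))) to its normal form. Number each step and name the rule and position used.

1. pair(e, h(p(pair(e, h(p(pair(e, p(c))))))))  →  pair(e, p(h(p(pair(e, p(c))))))   [R7 at 2]
2. pair(e, p(h(p(pair(e, p(c))))))  →  pair(e, p(p(p(c))))   [R7 at 2.1]

pair(e, p(p(p(c))))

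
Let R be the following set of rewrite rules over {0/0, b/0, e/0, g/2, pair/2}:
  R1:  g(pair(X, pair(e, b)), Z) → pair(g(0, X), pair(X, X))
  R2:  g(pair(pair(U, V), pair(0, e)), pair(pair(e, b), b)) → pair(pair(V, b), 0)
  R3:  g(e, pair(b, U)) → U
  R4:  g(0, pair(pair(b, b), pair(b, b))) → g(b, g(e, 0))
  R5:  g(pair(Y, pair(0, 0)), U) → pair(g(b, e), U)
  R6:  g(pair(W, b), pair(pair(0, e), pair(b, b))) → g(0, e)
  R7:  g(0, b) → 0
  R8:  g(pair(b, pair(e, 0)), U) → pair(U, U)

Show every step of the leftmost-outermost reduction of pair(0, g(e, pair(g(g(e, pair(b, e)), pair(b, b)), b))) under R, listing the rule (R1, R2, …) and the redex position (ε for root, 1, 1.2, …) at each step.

pair(0, b)

1. pair(0, g(e, pair(g(g(e, pair(b, e)), pair(b, b)), b)))  →  pair(0, g(e, pair(g(e, pair(b, b)), b)))   [R3 at 2.2.1.1]
2. pair(0, g(e, pair(g(e, pair(b, b)), b)))  →  pair(0, g(e, pair(b, b)))   [R3 at 2.2.1]
3. pair(0, g(e, pair(b, b)))  →  pair(0, b)   [R3 at 2]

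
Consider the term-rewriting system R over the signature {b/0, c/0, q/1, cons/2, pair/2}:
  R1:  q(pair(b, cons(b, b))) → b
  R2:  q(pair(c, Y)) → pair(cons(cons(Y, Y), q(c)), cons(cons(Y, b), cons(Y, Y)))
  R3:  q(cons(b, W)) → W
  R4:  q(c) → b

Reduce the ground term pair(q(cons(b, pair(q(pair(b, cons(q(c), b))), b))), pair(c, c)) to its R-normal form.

1. pair(q(cons(b, pair(q(pair(b, cons(q(c), b))), b))), pair(c, c))  →  pair(pair(q(pair(b, cons(q(c), b))), b), pair(c, c))   [R3 at 1]
2. pair(pair(q(pair(b, cons(q(c), b))), b), pair(c, c))  →  pair(pair(q(pair(b, cons(b, b))), b), pair(c, c))   [R4 at 1.1.1.2.1]
3. pair(pair(q(pair(b, cons(b, b))), b), pair(c, c))  →  pair(pair(b, b), pair(c, c))   [R1 at 1.1]

pair(pair(b, b), pair(c, c))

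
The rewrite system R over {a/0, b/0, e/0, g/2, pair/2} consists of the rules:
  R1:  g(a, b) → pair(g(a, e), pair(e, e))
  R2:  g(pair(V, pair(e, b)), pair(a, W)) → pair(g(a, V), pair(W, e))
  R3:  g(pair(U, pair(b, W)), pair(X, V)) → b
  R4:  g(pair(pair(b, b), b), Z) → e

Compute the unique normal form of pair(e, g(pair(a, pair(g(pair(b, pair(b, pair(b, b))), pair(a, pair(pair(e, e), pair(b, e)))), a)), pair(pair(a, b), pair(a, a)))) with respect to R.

pair(e, b)

1. pair(e, g(pair(a, pair(g(pair(b, pair(b, pair(b, b))), pair(a, pair(pair(e, e), pair(b, e)))), a)), pair(pair(a, b), pair(a, a))))  →  pair(e, g(pair(a, pair(b, a)), pair(pair(a, b), pair(a, a))))   [R3 at 2.1.2.1]
2. pair(e, g(pair(a, pair(b, a)), pair(pair(a, b), pair(a, a))))  →  pair(e, b)   [R3 at 2]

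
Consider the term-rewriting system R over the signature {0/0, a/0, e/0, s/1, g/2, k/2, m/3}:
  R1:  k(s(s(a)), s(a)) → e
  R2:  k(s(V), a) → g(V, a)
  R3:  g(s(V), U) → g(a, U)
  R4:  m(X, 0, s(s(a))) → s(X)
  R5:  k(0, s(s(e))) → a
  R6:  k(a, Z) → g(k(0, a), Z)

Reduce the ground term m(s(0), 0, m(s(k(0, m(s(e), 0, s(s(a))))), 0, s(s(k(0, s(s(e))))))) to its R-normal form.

1. m(s(0), 0, m(s(k(0, m(s(e), 0, s(s(a))))), 0, s(s(k(0, s(s(e)))))))  →  m(s(0), 0, m(s(k(0, s(s(e)))), 0, s(s(k(0, s(s(e)))))))   [R4 at 3.1.1.2]
2. m(s(0), 0, m(s(k(0, s(s(e)))), 0, s(s(k(0, s(s(e)))))))  →  m(s(0), 0, m(s(a), 0, s(s(k(0, s(s(e)))))))   [R5 at 3.1.1]
3. m(s(0), 0, m(s(a), 0, s(s(k(0, s(s(e)))))))  →  m(s(0), 0, m(s(a), 0, s(s(a))))   [R5 at 3.3.1.1]
4. m(s(0), 0, m(s(a), 0, s(s(a))))  →  m(s(0), 0, s(s(a)))   [R4 at 3]
5. m(s(0), 0, s(s(a)))  →  s(s(0))   [R4 at ε]

s(s(0))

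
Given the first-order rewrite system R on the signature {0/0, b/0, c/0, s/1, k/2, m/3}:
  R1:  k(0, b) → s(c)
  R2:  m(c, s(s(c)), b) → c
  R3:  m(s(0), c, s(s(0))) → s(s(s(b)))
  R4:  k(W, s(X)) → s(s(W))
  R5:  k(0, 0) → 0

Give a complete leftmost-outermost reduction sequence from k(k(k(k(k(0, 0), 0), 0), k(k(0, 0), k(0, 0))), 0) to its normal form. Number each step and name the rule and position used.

1. k(k(k(k(k(0, 0), 0), 0), k(k(0, 0), k(0, 0))), 0)  →  k(k(k(k(0, 0), 0), k(k(0, 0), k(0, 0))), 0)   [R5 at 1.1.1.1]
2. k(k(k(k(0, 0), 0), k(k(0, 0), k(0, 0))), 0)  →  k(k(k(0, 0), k(k(0, 0), k(0, 0))), 0)   [R5 at 1.1.1]
3. k(k(k(0, 0), k(k(0, 0), k(0, 0))), 0)  →  k(k(0, k(k(0, 0), k(0, 0))), 0)   [R5 at 1.1]
4. k(k(0, k(k(0, 0), k(0, 0))), 0)  →  k(k(0, k(0, k(0, 0))), 0)   [R5 at 1.2.1]
5. k(k(0, k(0, k(0, 0))), 0)  →  k(k(0, k(0, 0)), 0)   [R5 at 1.2.2]
6. k(k(0, k(0, 0)), 0)  →  k(k(0, 0), 0)   [R5 at 1.2]
7. k(k(0, 0), 0)  →  k(0, 0)   [R5 at 1]
8. k(0, 0)  →  0   [R5 at ε]

0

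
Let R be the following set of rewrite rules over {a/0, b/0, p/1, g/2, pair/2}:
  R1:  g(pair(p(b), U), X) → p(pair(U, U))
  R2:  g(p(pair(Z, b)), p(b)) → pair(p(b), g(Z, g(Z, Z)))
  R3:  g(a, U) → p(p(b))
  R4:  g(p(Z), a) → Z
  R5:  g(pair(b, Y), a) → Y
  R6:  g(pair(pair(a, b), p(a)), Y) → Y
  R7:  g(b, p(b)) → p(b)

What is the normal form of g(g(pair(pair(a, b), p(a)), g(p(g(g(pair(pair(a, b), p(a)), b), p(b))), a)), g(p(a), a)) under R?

1. g(g(pair(pair(a, b), p(a)), g(p(g(g(pair(pair(a, b), p(a)), b), p(b))), a)), g(p(a), a))  →  g(g(p(g(g(pair(pair(a, b), p(a)), b), p(b))), a), g(p(a), a))   [R6 at 1]
2. g(g(p(g(g(pair(pair(a, b), p(a)), b), p(b))), a), g(p(a), a))  →  g(g(g(pair(pair(a, b), p(a)), b), p(b)), g(p(a), a))   [R4 at 1]
3. g(g(g(pair(pair(a, b), p(a)), b), p(b)), g(p(a), a))  →  g(g(b, p(b)), g(p(a), a))   [R6 at 1.1]
4. g(g(b, p(b)), g(p(a), a))  →  g(p(b), g(p(a), a))   [R7 at 1]
5. g(p(b), g(p(a), a))  →  g(p(b), a)   [R4 at 2]
6. g(p(b), a)  →  b   [R4 at ε]

b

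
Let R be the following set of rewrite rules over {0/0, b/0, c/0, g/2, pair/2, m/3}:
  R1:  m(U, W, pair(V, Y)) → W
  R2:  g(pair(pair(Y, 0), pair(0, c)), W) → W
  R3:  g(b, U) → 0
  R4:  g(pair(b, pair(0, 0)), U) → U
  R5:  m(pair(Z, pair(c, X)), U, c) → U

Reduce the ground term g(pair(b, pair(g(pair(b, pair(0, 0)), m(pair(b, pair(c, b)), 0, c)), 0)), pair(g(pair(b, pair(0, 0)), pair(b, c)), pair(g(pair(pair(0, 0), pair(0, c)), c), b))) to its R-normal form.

1. g(pair(b, pair(g(pair(b, pair(0, 0)), m(pair(b, pair(c, b)), 0, c)), 0)), pair(g(pair(b, pair(0, 0)), pair(b, c)), pair(g(pair(pair(0, 0), pair(0, c)), c), b)))  →  g(pair(b, pair(m(pair(b, pair(c, b)), 0, c), 0)), pair(g(pair(b, pair(0, 0)), pair(b, c)), pair(g(pair(pair(0, 0), pair(0, c)), c), b)))   [R4 at 1.2.1]
2. g(pair(b, pair(m(pair(b, pair(c, b)), 0, c), 0)), pair(g(pair(b, pair(0, 0)), pair(b, c)), pair(g(pair(pair(0, 0), pair(0, c)), c), b)))  →  g(pair(b, pair(0, 0)), pair(g(pair(b, pair(0, 0)), pair(b, c)), pair(g(pair(pair(0, 0), pair(0, c)), c), b)))   [R5 at 1.2.1]
3. g(pair(b, pair(0, 0)), pair(g(pair(b, pair(0, 0)), pair(b, c)), pair(g(pair(pair(0, 0), pair(0, c)), c), b)))  →  pair(g(pair(b, pair(0, 0)), pair(b, c)), pair(g(pair(pair(0, 0), pair(0, c)), c), b))   [R4 at ε]
4. pair(g(pair(b, pair(0, 0)), pair(b, c)), pair(g(pair(pair(0, 0), pair(0, c)), c), b))  →  pair(pair(b, c), pair(g(pair(pair(0, 0), pair(0, c)), c), b))   [R4 at 1]
5. pair(pair(b, c), pair(g(pair(pair(0, 0), pair(0, c)), c), b))  →  pair(pair(b, c), pair(c, b))   [R2 at 2.1]

pair(pair(b, c), pair(c, b))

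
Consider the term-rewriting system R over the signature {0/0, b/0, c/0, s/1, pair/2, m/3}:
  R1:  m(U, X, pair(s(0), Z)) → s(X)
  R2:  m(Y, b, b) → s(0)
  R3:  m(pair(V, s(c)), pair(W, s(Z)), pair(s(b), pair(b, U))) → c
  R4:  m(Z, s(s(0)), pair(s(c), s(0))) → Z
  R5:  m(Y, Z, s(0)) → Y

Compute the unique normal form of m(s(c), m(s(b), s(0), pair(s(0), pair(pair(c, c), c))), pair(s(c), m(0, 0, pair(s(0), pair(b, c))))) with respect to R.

1. m(s(c), m(s(b), s(0), pair(s(0), pair(pair(c, c), c))), pair(s(c), m(0, 0, pair(s(0), pair(b, c)))))  →  m(s(c), s(s(0)), pair(s(c), m(0, 0, pair(s(0), pair(b, c)))))   [R1 at 2]
2. m(s(c), s(s(0)), pair(s(c), m(0, 0, pair(s(0), pair(b, c)))))  →  m(s(c), s(s(0)), pair(s(c), s(0)))   [R1 at 3.2]
3. m(s(c), s(s(0)), pair(s(c), s(0)))  →  s(c)   [R4 at ε]

s(c)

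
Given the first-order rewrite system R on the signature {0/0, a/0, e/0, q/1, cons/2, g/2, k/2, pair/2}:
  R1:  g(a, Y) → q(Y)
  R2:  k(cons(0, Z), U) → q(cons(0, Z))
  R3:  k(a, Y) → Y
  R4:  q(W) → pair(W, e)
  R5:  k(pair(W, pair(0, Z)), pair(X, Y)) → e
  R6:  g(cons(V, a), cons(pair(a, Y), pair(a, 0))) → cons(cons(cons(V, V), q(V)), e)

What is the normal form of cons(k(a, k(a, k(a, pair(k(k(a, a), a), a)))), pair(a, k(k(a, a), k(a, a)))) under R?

1. cons(k(a, k(a, k(a, pair(k(k(a, a), a), a)))), pair(a, k(k(a, a), k(a, a))))  →  cons(k(a, k(a, pair(k(k(a, a), a), a))), pair(a, k(k(a, a), k(a, a))))   [R3 at 1]
2. cons(k(a, k(a, pair(k(k(a, a), a), a))), pair(a, k(k(a, a), k(a, a))))  →  cons(k(a, pair(k(k(a, a), a), a)), pair(a, k(k(a, a), k(a, a))))   [R3 at 1]
3. cons(k(a, pair(k(k(a, a), a), a)), pair(a, k(k(a, a), k(a, a))))  →  cons(pair(k(k(a, a), a), a), pair(a, k(k(a, a), k(a, a))))   [R3 at 1]
4. cons(pair(k(k(a, a), a), a), pair(a, k(k(a, a), k(a, a))))  →  cons(pair(k(a, a), a), pair(a, k(k(a, a), k(a, a))))   [R3 at 1.1.1]
5. cons(pair(k(a, a), a), pair(a, k(k(a, a), k(a, a))))  →  cons(pair(a, a), pair(a, k(k(a, a), k(a, a))))   [R3 at 1.1]
6. cons(pair(a, a), pair(a, k(k(a, a), k(a, a))))  →  cons(pair(a, a), pair(a, k(a, k(a, a))))   [R3 at 2.2.1]
7. cons(pair(a, a), pair(a, k(a, k(a, a))))  →  cons(pair(a, a), pair(a, k(a, a)))   [R3 at 2.2]
8. cons(pair(a, a), pair(a, k(a, a)))  →  cons(pair(a, a), pair(a, a))   [R3 at 2.2]

cons(pair(a, a), pair(a, a))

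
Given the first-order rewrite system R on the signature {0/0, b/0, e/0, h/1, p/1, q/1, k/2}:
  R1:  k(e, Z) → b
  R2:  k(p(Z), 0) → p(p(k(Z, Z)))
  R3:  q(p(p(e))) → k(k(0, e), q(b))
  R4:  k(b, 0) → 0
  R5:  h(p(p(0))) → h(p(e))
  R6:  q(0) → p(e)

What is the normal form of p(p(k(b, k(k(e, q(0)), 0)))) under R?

1. p(p(k(b, k(k(e, q(0)), 0))))  →  p(p(k(b, k(b, 0))))   [R1 at 1.1.2.1]
2. p(p(k(b, k(b, 0))))  →  p(p(k(b, 0)))   [R4 at 1.1.2]
3. p(p(k(b, 0)))  →  p(p(0))   [R4 at 1.1]

p(p(0))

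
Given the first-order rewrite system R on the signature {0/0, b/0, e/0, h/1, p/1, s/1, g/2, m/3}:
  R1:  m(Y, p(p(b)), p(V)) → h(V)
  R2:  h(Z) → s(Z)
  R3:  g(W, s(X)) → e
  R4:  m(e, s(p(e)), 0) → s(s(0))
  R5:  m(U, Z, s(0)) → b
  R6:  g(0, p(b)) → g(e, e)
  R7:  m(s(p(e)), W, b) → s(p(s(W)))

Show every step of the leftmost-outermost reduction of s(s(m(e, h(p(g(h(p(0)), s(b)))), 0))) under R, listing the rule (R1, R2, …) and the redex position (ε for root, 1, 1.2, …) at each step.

s(s(s(s(0))))

1. s(s(m(e, h(p(g(h(p(0)), s(b)))), 0)))  →  s(s(m(e, s(p(g(h(p(0)), s(b)))), 0)))   [R2 at 1.1.2]
2. s(s(m(e, s(p(g(h(p(0)), s(b)))), 0)))  →  s(s(m(e, s(p(e)), 0)))   [R3 at 1.1.2.1.1]
3. s(s(m(e, s(p(e)), 0)))  →  s(s(s(s(0))))   [R4 at 1.1]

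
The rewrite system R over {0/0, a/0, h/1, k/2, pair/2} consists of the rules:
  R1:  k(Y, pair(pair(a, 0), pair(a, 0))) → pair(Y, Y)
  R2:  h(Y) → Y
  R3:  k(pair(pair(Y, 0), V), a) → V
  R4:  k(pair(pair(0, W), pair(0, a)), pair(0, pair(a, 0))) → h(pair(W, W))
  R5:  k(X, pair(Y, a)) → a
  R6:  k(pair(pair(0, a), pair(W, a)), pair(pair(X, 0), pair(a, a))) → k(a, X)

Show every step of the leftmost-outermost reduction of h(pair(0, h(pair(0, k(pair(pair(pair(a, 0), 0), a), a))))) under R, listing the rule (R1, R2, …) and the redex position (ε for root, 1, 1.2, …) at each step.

pair(0, pair(0, a))

1. h(pair(0, h(pair(0, k(pair(pair(pair(a, 0), 0), a), a)))))  →  pair(0, h(pair(0, k(pair(pair(pair(a, 0), 0), a), a))))   [R2 at ε]
2. pair(0, h(pair(0, k(pair(pair(pair(a, 0), 0), a), a))))  →  pair(0, pair(0, k(pair(pair(pair(a, 0), 0), a), a)))   [R2 at 2]
3. pair(0, pair(0, k(pair(pair(pair(a, 0), 0), a), a)))  →  pair(0, pair(0, a))   [R3 at 2.2]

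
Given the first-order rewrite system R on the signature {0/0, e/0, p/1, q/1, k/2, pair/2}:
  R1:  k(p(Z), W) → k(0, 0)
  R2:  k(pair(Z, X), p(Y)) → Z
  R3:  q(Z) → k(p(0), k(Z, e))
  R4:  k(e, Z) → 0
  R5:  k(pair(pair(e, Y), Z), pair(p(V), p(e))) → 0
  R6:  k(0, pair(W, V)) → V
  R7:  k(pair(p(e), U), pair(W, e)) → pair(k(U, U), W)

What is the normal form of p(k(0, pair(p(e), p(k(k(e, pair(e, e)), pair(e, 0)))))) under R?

p(p(0))

1. p(k(0, pair(p(e), p(k(k(e, pair(e, e)), pair(e, 0))))))  →  p(p(k(k(e, pair(e, e)), pair(e, 0))))   [R6 at 1]
2. p(p(k(k(e, pair(e, e)), pair(e, 0))))  →  p(p(k(0, pair(e, 0))))   [R4 at 1.1.1]
3. p(p(k(0, pair(e, 0))))  →  p(p(0))   [R6 at 1.1]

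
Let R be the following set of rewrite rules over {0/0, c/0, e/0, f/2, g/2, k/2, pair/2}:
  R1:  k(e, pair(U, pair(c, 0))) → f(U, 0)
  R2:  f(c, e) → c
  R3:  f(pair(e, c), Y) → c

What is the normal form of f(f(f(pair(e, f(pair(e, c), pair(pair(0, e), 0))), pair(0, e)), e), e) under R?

c

1. f(f(f(pair(e, f(pair(e, c), pair(pair(0, e), 0))), pair(0, e)), e), e)  →  f(f(f(pair(e, c), pair(0, e)), e), e)   [R3 at 1.1.1.2]
2. f(f(f(pair(e, c), pair(0, e)), e), e)  →  f(f(c, e), e)   [R3 at 1.1]
3. f(f(c, e), e)  →  f(c, e)   [R2 at 1]
4. f(c, e)  →  c   [R2 at ε]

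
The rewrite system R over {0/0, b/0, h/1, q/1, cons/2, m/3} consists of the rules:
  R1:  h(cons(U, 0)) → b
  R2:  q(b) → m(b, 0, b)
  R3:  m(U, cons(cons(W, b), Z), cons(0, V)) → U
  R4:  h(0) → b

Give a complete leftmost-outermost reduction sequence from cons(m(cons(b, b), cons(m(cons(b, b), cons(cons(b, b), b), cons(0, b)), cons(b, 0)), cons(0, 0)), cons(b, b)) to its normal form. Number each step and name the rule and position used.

cons(cons(b, b), cons(b, b))

1. cons(m(cons(b, b), cons(m(cons(b, b), cons(cons(b, b), b), cons(0, b)), cons(b, 0)), cons(0, 0)), cons(b, b))  →  cons(m(cons(b, b), cons(cons(b, b), cons(b, 0)), cons(0, 0)), cons(b, b))   [R3 at 1.2.1]
2. cons(m(cons(b, b), cons(cons(b, b), cons(b, 0)), cons(0, 0)), cons(b, b))  →  cons(cons(b, b), cons(b, b))   [R3 at 1]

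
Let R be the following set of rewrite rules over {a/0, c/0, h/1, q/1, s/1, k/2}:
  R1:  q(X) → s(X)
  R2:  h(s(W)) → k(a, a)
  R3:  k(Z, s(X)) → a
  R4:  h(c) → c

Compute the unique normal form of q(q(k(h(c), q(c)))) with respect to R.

s(s(a))

1. q(q(k(h(c), q(c))))  →  s(q(k(h(c), q(c))))   [R1 at ε]
2. s(q(k(h(c), q(c))))  →  s(s(k(h(c), q(c))))   [R1 at 1]
3. s(s(k(h(c), q(c))))  →  s(s(k(c, q(c))))   [R4 at 1.1.1]
4. s(s(k(c, q(c))))  →  s(s(k(c, s(c))))   [R1 at 1.1.2]
5. s(s(k(c, s(c))))  →  s(s(a))   [R3 at 1.1]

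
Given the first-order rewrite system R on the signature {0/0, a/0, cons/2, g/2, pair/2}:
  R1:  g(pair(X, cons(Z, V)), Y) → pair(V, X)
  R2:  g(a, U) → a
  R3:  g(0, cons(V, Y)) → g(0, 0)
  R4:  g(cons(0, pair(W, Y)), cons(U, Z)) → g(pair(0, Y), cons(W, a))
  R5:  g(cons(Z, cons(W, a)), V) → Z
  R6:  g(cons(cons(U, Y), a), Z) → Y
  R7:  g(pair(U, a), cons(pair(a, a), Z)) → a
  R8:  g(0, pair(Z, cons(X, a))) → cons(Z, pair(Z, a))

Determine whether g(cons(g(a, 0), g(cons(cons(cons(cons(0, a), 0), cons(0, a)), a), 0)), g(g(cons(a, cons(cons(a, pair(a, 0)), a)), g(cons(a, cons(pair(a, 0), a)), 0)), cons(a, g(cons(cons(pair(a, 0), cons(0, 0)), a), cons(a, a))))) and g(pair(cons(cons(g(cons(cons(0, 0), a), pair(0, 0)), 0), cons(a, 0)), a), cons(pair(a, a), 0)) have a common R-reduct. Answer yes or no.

Reduce t₁ = g(cons(g(a, 0), g(cons(cons(cons(cons(0, a), 0), cons(0, a)), a), 0)), g(g(cons(a, cons(cons(a, pair(a, 0)), a)), g(cons(a, cons(pair(a, 0), a)), 0)), cons(a, g(cons(cons(pair(a, 0), cons(0, 0)), a), cons(a, a))))):
1. g(cons(g(a, 0), g(cons(cons(cons(cons(0, a), 0), cons(0, a)), a), 0)), g(g(cons(a, cons(cons(a, pair(a, 0)), a)), g(cons(a, cons(pair(a, 0), a)), 0)), cons(a, g(cons(cons(pair(a, 0), cons(0, 0)), a), cons(a, a)))))  →  g(cons(a, g(cons(cons(cons(cons(0, a), 0), cons(0, a)), a), 0)), g(g(cons(a, cons(cons(a, pair(a, 0)), a)), g(cons(a, cons(pair(a, 0), a)), 0)), cons(a, g(cons(cons(pair(a, 0), cons(0, 0)), a), cons(a, a)))))   [R2 at 1.1]
2. g(cons(a, g(cons(cons(cons(cons(0, a), 0), cons(0, a)), a), 0)), g(g(cons(a, cons(cons(a, pair(a, 0)), a)), g(cons(a, cons(pair(a, 0), a)), 0)), cons(a, g(cons(cons(pair(a, 0), cons(0, 0)), a), cons(a, a)))))  →  g(cons(a, cons(0, a)), g(g(cons(a, cons(cons(a, pair(a, 0)), a)), g(cons(a, cons(pair(a, 0), a)), 0)), cons(a, g(cons(cons(pair(a, 0), cons(0, 0)), a), cons(a, a)))))   [R6 at 1.2]
3. g(cons(a, cons(0, a)), g(g(cons(a, cons(cons(a, pair(a, 0)), a)), g(cons(a, cons(pair(a, 0), a)), 0)), cons(a, g(cons(cons(pair(a, 0), cons(0, 0)), a), cons(a, a)))))  →  a   [R5 at ε]

Reduce t₂ = g(pair(cons(cons(g(cons(cons(0, 0), a), pair(0, 0)), 0), cons(a, 0)), a), cons(pair(a, a), 0)):
1. g(pair(cons(cons(g(cons(cons(0, 0), a), pair(0, 0)), 0), cons(a, 0)), a), cons(pair(a, a), 0))  →  a   [R7 at ε]

yes — NF(t₁) = a, NF(t₂) = a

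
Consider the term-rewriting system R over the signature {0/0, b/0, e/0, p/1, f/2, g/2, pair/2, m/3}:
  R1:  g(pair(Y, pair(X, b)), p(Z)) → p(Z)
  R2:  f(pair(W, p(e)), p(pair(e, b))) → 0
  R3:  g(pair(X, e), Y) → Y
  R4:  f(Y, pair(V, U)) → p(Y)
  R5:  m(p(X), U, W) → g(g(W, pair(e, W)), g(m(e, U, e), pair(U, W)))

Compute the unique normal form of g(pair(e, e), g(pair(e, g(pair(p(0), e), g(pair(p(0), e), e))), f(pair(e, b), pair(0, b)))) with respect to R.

1. g(pair(e, e), g(pair(e, g(pair(p(0), e), g(pair(p(0), e), e))), f(pair(e, b), pair(0, b))))  →  g(pair(e, g(pair(p(0), e), g(pair(p(0), e), e))), f(pair(e, b), pair(0, b)))   [R3 at ε]
2. g(pair(e, g(pair(p(0), e), g(pair(p(0), e), e))), f(pair(e, b), pair(0, b)))  →  g(pair(e, g(pair(p(0), e), e)), f(pair(e, b), pair(0, b)))   [R3 at 1.2]
3. g(pair(e, g(pair(p(0), e), e)), f(pair(e, b), pair(0, b)))  →  g(pair(e, e), f(pair(e, b), pair(0, b)))   [R3 at 1.2]
4. g(pair(e, e), f(pair(e, b), pair(0, b)))  →  f(pair(e, b), pair(0, b))   [R3 at ε]
5. f(pair(e, b), pair(0, b))  →  p(pair(e, b))   [R4 at ε]

p(pair(e, b))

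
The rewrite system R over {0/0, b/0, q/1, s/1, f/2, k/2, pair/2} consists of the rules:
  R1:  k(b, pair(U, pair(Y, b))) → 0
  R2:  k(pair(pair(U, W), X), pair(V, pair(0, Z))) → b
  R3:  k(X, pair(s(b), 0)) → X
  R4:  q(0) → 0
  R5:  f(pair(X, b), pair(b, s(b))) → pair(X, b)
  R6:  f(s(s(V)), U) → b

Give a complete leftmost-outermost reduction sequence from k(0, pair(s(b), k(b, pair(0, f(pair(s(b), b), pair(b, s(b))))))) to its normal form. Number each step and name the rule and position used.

0

1. k(0, pair(s(b), k(b, pair(0, f(pair(s(b), b), pair(b, s(b)))))))  →  k(0, pair(s(b), k(b, pair(0, pair(s(b), b)))))   [R5 at 2.2.2.2]
2. k(0, pair(s(b), k(b, pair(0, pair(s(b), b)))))  →  k(0, pair(s(b), 0))   [R1 at 2.2]
3. k(0, pair(s(b), 0))  →  0   [R3 at ε]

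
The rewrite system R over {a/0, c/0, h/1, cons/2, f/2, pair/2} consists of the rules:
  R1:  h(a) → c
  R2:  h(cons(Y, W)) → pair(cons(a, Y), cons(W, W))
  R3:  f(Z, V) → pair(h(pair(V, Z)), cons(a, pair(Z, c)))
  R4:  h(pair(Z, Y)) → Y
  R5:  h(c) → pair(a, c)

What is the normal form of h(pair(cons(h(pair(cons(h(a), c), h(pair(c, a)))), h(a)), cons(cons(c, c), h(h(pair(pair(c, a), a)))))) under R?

1. h(pair(cons(h(pair(cons(h(a), c), h(pair(c, a)))), h(a)), cons(cons(c, c), h(h(pair(pair(c, a), a))))))  →  cons(cons(c, c), h(h(pair(pair(c, a), a))))   [R4 at ε]
2. cons(cons(c, c), h(h(pair(pair(c, a), a))))  →  cons(cons(c, c), h(a))   [R4 at 2.1]
3. cons(cons(c, c), h(a))  →  cons(cons(c, c), c)   [R1 at 2]

cons(cons(c, c), c)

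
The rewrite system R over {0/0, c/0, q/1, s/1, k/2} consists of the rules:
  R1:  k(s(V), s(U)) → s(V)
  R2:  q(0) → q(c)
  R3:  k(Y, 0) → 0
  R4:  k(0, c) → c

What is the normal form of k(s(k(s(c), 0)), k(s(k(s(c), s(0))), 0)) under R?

0

1. k(s(k(s(c), 0)), k(s(k(s(c), s(0))), 0))  →  k(s(0), k(s(k(s(c), s(0))), 0))   [R3 at 1.1]
2. k(s(0), k(s(k(s(c), s(0))), 0))  →  k(s(0), 0)   [R3 at 2]
3. k(s(0), 0)  →  0   [R3 at ε]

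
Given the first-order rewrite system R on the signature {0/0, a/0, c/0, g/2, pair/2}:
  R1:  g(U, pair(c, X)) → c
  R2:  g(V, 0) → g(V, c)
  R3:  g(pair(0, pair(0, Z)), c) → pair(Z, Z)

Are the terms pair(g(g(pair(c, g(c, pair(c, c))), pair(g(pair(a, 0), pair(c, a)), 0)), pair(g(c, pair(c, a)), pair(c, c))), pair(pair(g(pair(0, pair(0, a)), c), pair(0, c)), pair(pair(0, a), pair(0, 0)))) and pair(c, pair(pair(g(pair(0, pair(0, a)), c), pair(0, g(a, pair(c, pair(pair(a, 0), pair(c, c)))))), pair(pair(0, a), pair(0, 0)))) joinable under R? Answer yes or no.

yes — NF(t₁) = pair(c, pair(pair(pair(a, a), pair(0, c)), pair(pair(0, a), pair(0, 0)))), NF(t₂) = pair(c, pair(pair(pair(a, a), pair(0, c)), pair(pair(0, a), pair(0, 0))))

Reduce t₁ = pair(g(g(pair(c, g(c, pair(c, c))), pair(g(pair(a, 0), pair(c, a)), 0)), pair(g(c, pair(c, a)), pair(c, c))), pair(pair(g(pair(0, pair(0, a)), c), pair(0, c)), pair(pair(0, a), pair(0, 0)))):
1. pair(g(g(pair(c, g(c, pair(c, c))), pair(g(pair(a, 0), pair(c, a)), 0)), pair(g(c, pair(c, a)), pair(c, c))), pair(pair(g(pair(0, pair(0, a)), c), pair(0, c)), pair(pair(0, a), pair(0, 0))))  →  pair(g(g(pair(c, c), pair(g(pair(a, 0), pair(c, a)), 0)), pair(g(c, pair(c, a)), pair(c, c))), pair(pair(g(pair(0, pair(0, a)), c), pair(0, c)), pair(pair(0, a), pair(0, 0))))   [R1 at 1.1.1.2]
2. pair(g(g(pair(c, c), pair(g(pair(a, 0), pair(c, a)), 0)), pair(g(c, pair(c, a)), pair(c, c))), pair(pair(g(pair(0, pair(0, a)), c), pair(0, c)), pair(pair(0, a), pair(0, 0))))  →  pair(g(g(pair(c, c), pair(c, 0)), pair(g(c, pair(c, a)), pair(c, c))), pair(pair(g(pair(0, pair(0, a)), c), pair(0, c)), pair(pair(0, a), pair(0, 0))))   [R1 at 1.1.2.1]
3. pair(g(g(pair(c, c), pair(c, 0)), pair(g(c, pair(c, a)), pair(c, c))), pair(pair(g(pair(0, pair(0, a)), c), pair(0, c)), pair(pair(0, a), pair(0, 0))))  →  pair(g(c, pair(g(c, pair(c, a)), pair(c, c))), pair(pair(g(pair(0, pair(0, a)), c), pair(0, c)), pair(pair(0, a), pair(0, 0))))   [R1 at 1.1]
4. pair(g(c, pair(g(c, pair(c, a)), pair(c, c))), pair(pair(g(pair(0, pair(0, a)), c), pair(0, c)), pair(pair(0, a), pair(0, 0))))  →  pair(g(c, pair(c, pair(c, c))), pair(pair(g(pair(0, pair(0, a)), c), pair(0, c)), pair(pair(0, a), pair(0, 0))))   [R1 at 1.2.1]
5. pair(g(c, pair(c, pair(c, c))), pair(pair(g(pair(0, pair(0, a)), c), pair(0, c)), pair(pair(0, a), pair(0, 0))))  →  pair(c, pair(pair(g(pair(0, pair(0, a)), c), pair(0, c)), pair(pair(0, a), pair(0, 0))))   [R1 at 1]
6. pair(c, pair(pair(g(pair(0, pair(0, a)), c), pair(0, c)), pair(pair(0, a), pair(0, 0))))  →  pair(c, pair(pair(pair(a, a), pair(0, c)), pair(pair(0, a), pair(0, 0))))   [R3 at 2.1.1]

Reduce t₂ = pair(c, pair(pair(g(pair(0, pair(0, a)), c), pair(0, g(a, pair(c, pair(pair(a, 0), pair(c, c)))))), pair(pair(0, a), pair(0, 0)))):
1. pair(c, pair(pair(g(pair(0, pair(0, a)), c), pair(0, g(a, pair(c, pair(pair(a, 0), pair(c, c)))))), pair(pair(0, a), pair(0, 0))))  →  pair(c, pair(pair(pair(a, a), pair(0, g(a, pair(c, pair(pair(a, 0), pair(c, c)))))), pair(pair(0, a), pair(0, 0))))   [R3 at 2.1.1]
2. pair(c, pair(pair(pair(a, a), pair(0, g(a, pair(c, pair(pair(a, 0), pair(c, c)))))), pair(pair(0, a), pair(0, 0))))  →  pair(c, pair(pair(pair(a, a), pair(0, c)), pair(pair(0, a), pair(0, 0))))   [R1 at 2.1.2.2]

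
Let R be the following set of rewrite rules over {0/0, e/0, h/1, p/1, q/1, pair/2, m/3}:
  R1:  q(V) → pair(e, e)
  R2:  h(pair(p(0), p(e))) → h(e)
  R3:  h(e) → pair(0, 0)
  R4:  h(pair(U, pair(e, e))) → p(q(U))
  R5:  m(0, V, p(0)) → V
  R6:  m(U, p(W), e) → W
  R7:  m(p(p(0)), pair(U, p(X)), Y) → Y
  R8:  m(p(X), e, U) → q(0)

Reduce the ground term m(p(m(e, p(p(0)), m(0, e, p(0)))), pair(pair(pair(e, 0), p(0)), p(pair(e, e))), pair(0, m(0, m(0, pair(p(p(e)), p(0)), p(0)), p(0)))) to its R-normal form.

1. m(p(m(e, p(p(0)), m(0, e, p(0)))), pair(pair(pair(e, 0), p(0)), p(pair(e, e))), pair(0, m(0, m(0, pair(p(p(e)), p(0)), p(0)), p(0))))  →  m(p(m(e, p(p(0)), e)), pair(pair(pair(e, 0), p(0)), p(pair(e, e))), pair(0, m(0, m(0, pair(p(p(e)), p(0)), p(0)), p(0))))   [R5 at 1.1.3]
2. m(p(m(e, p(p(0)), e)), pair(pair(pair(e, 0), p(0)), p(pair(e, e))), pair(0, m(0, m(0, pair(p(p(e)), p(0)), p(0)), p(0))))  →  m(p(p(0)), pair(pair(pair(e, 0), p(0)), p(pair(e, e))), pair(0, m(0, m(0, pair(p(p(e)), p(0)), p(0)), p(0))))   [R6 at 1.1]
3. m(p(p(0)), pair(pair(pair(e, 0), p(0)), p(pair(e, e))), pair(0, m(0, m(0, pair(p(p(e)), p(0)), p(0)), p(0))))  →  pair(0, m(0, m(0, pair(p(p(e)), p(0)), p(0)), p(0)))   [R7 at ε]
4. pair(0, m(0, m(0, pair(p(p(e)), p(0)), p(0)), p(0)))  →  pair(0, m(0, pair(p(p(e)), p(0)), p(0)))   [R5 at 2]
5. pair(0, m(0, pair(p(p(e)), p(0)), p(0)))  →  pair(0, pair(p(p(e)), p(0)))   [R5 at 2]

pair(0, pair(p(p(e)), p(0)))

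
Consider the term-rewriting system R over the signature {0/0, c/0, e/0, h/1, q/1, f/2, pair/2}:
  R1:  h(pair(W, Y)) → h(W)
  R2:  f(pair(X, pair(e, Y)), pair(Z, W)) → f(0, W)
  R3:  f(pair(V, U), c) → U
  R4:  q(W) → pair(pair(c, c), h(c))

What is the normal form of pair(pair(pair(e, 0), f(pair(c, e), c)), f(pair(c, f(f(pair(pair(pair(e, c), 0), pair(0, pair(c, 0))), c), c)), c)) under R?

pair(pair(pair(e, 0), e), pair(c, 0))

1. pair(pair(pair(e, 0), f(pair(c, e), c)), f(pair(c, f(f(pair(pair(pair(e, c), 0), pair(0, pair(c, 0))), c), c)), c))  →  pair(pair(pair(e, 0), e), f(pair(c, f(f(pair(pair(pair(e, c), 0), pair(0, pair(c, 0))), c), c)), c))   [R3 at 1.2]
2. pair(pair(pair(e, 0), e), f(pair(c, f(f(pair(pair(pair(e, c), 0), pair(0, pair(c, 0))), c), c)), c))  →  pair(pair(pair(e, 0), e), f(f(pair(pair(pair(e, c), 0), pair(0, pair(c, 0))), c), c))   [R3 at 2]
3. pair(pair(pair(e, 0), e), f(f(pair(pair(pair(e, c), 0), pair(0, pair(c, 0))), c), c))  →  pair(pair(pair(e, 0), e), f(pair(0, pair(c, 0)), c))   [R3 at 2.1]
4. pair(pair(pair(e, 0), e), f(pair(0, pair(c, 0)), c))  →  pair(pair(pair(e, 0), e), pair(c, 0))   [R3 at 2]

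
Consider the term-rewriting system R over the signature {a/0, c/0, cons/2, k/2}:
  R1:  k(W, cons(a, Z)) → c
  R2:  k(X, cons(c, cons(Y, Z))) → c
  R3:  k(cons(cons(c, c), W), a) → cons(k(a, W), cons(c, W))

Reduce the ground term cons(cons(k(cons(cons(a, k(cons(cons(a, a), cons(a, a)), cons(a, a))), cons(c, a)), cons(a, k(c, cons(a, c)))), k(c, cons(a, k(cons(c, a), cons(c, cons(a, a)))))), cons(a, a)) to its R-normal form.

cons(cons(c, c), cons(a, a))

1. cons(cons(k(cons(cons(a, k(cons(cons(a, a), cons(a, a)), cons(a, a))), cons(c, a)), cons(a, k(c, cons(a, c)))), k(c, cons(a, k(cons(c, a), cons(c, cons(a, a)))))), cons(a, a))  →  cons(cons(c, k(c, cons(a, k(cons(c, a), cons(c, cons(a, a)))))), cons(a, a))   [R1 at 1.1]
2. cons(cons(c, k(c, cons(a, k(cons(c, a), cons(c, cons(a, a)))))), cons(a, a))  →  cons(cons(c, c), cons(a, a))   [R1 at 1.2]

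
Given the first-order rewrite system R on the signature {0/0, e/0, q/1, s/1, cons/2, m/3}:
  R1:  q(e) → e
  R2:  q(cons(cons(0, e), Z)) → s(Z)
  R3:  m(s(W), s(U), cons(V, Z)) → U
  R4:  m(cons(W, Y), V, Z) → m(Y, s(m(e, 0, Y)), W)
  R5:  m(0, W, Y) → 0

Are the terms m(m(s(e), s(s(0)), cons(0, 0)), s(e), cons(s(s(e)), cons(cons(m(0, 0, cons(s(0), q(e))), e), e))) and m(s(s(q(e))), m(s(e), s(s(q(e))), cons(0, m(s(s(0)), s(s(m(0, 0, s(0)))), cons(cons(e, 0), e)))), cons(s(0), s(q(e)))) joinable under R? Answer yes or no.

yes — NF(t₁) = e, NF(t₂) = e

Reduce t₁ = m(m(s(e), s(s(0)), cons(0, 0)), s(e), cons(s(s(e)), cons(cons(m(0, 0, cons(s(0), q(e))), e), e))):
1. m(m(s(e), s(s(0)), cons(0, 0)), s(e), cons(s(s(e)), cons(cons(m(0, 0, cons(s(0), q(e))), e), e)))  →  m(s(0), s(e), cons(s(s(e)), cons(cons(m(0, 0, cons(s(0), q(e))), e), e)))   [R3 at 1]
2. m(s(0), s(e), cons(s(s(e)), cons(cons(m(0, 0, cons(s(0), q(e))), e), e)))  →  e   [R3 at ε]

Reduce t₂ = m(s(s(q(e))), m(s(e), s(s(q(e))), cons(0, m(s(s(0)), s(s(m(0, 0, s(0)))), cons(cons(e, 0), e)))), cons(s(0), s(q(e)))):
1. m(s(s(q(e))), m(s(e), s(s(q(e))), cons(0, m(s(s(0)), s(s(m(0, 0, s(0)))), cons(cons(e, 0), e)))), cons(s(0), s(q(e))))  →  m(s(s(e)), m(s(e), s(s(q(e))), cons(0, m(s(s(0)), s(s(m(0, 0, s(0)))), cons(cons(e, 0), e)))), cons(s(0), s(q(e))))   [R1 at 1.1.1]
2. m(s(s(e)), m(s(e), s(s(q(e))), cons(0, m(s(s(0)), s(s(m(0, 0, s(0)))), cons(cons(e, 0), e)))), cons(s(0), s(q(e))))  →  m(s(s(e)), s(q(e)), cons(s(0), s(q(e))))   [R3 at 2]
3. m(s(s(e)), s(q(e)), cons(s(0), s(q(e))))  →  q(e)   [R3 at ε]
4. q(e)  →  e   [R1 at ε]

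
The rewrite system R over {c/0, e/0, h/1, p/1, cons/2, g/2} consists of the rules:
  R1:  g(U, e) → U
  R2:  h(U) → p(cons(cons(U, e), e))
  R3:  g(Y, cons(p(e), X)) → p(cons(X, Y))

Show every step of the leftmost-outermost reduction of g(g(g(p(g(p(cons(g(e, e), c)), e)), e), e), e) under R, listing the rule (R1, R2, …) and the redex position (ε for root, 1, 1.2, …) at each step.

1. g(g(g(p(g(p(cons(g(e, e), c)), e)), e), e), e)  →  g(g(p(g(p(cons(g(e, e), c)), e)), e), e)   [R1 at ε]
2. g(g(p(g(p(cons(g(e, e), c)), e)), e), e)  →  g(p(g(p(cons(g(e, e), c)), e)), e)   [R1 at ε]
3. g(p(g(p(cons(g(e, e), c)), e)), e)  →  p(g(p(cons(g(e, e), c)), e))   [R1 at ε]
4. p(g(p(cons(g(e, e), c)), e))  →  p(p(cons(g(e, e), c)))   [R1 at 1]
5. p(p(cons(g(e, e), c)))  →  p(p(cons(e, c)))   [R1 at 1.1.1]

p(p(cons(e, c)))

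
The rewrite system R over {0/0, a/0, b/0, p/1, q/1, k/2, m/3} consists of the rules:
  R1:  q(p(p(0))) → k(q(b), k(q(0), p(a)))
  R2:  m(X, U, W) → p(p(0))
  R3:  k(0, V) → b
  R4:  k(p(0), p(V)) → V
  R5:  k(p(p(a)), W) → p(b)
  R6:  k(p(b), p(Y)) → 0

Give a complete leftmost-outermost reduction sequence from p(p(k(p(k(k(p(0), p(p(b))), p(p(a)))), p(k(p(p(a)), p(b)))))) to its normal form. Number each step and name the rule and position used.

p(p(p(b)))

1. p(p(k(p(k(k(p(0), p(p(b))), p(p(a)))), p(k(p(p(a)), p(b))))))  →  p(p(k(p(k(p(b), p(p(a)))), p(k(p(p(a)), p(b))))))   [R4 at 1.1.1.1.1]
2. p(p(k(p(k(p(b), p(p(a)))), p(k(p(p(a)), p(b))))))  →  p(p(k(p(0), p(k(p(p(a)), p(b))))))   [R6 at 1.1.1.1]
3. p(p(k(p(0), p(k(p(p(a)), p(b))))))  →  p(p(k(p(p(a)), p(b))))   [R4 at 1.1]
4. p(p(k(p(p(a)), p(b))))  →  p(p(p(b)))   [R5 at 1.1]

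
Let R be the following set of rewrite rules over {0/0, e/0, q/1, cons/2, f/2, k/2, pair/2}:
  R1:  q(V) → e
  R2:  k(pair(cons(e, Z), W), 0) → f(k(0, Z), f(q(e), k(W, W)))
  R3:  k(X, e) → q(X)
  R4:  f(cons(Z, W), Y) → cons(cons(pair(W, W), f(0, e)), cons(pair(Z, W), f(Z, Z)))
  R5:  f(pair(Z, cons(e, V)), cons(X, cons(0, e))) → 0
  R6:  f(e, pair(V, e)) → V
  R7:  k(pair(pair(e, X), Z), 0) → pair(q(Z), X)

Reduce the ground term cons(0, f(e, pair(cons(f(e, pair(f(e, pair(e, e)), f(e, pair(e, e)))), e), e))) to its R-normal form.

1. cons(0, f(e, pair(cons(f(e, pair(f(e, pair(e, e)), f(e, pair(e, e)))), e), e)))  →  cons(0, cons(f(e, pair(f(e, pair(e, e)), f(e, pair(e, e)))), e))   [R6 at 2]
2. cons(0, cons(f(e, pair(f(e, pair(e, e)), f(e, pair(e, e)))), e))  →  cons(0, cons(f(e, pair(e, f(e, pair(e, e)))), e))   [R6 at 2.1.2.1]
3. cons(0, cons(f(e, pair(e, f(e, pair(e, e)))), e))  →  cons(0, cons(f(e, pair(e, e)), e))   [R6 at 2.1.2.2]
4. cons(0, cons(f(e, pair(e, e)), e))  →  cons(0, cons(e, e))   [R6 at 2.1]

cons(0, cons(e, e))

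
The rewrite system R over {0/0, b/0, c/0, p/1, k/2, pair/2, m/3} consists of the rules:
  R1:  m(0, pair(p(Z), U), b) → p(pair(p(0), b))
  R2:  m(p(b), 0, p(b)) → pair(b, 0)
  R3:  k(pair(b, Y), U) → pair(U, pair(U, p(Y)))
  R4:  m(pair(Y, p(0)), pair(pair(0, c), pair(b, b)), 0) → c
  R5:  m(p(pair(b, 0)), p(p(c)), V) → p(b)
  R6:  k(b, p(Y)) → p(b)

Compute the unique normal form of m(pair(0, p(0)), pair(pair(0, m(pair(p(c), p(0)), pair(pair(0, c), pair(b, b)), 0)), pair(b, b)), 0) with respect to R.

c

1. m(pair(0, p(0)), pair(pair(0, m(pair(p(c), p(0)), pair(pair(0, c), pair(b, b)), 0)), pair(b, b)), 0)  →  m(pair(0, p(0)), pair(pair(0, c), pair(b, b)), 0)   [R4 at 2.1.2]
2. m(pair(0, p(0)), pair(pair(0, c), pair(b, b)), 0)  →  c   [R4 at ε]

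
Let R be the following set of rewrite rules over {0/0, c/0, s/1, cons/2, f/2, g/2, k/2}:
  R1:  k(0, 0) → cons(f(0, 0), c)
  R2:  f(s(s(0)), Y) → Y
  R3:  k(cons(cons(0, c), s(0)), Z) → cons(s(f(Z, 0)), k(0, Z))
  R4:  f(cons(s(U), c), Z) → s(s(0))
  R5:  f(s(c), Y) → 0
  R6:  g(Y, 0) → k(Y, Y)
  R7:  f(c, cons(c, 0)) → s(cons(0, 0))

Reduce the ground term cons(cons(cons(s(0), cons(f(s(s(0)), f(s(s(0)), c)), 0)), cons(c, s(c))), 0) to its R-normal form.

cons(cons(cons(s(0), cons(c, 0)), cons(c, s(c))), 0)

1. cons(cons(cons(s(0), cons(f(s(s(0)), f(s(s(0)), c)), 0)), cons(c, s(c))), 0)  →  cons(cons(cons(s(0), cons(f(s(s(0)), c), 0)), cons(c, s(c))), 0)   [R2 at 1.1.2.1]
2. cons(cons(cons(s(0), cons(f(s(s(0)), c), 0)), cons(c, s(c))), 0)  →  cons(cons(cons(s(0), cons(c, 0)), cons(c, s(c))), 0)   [R2 at 1.1.2.1]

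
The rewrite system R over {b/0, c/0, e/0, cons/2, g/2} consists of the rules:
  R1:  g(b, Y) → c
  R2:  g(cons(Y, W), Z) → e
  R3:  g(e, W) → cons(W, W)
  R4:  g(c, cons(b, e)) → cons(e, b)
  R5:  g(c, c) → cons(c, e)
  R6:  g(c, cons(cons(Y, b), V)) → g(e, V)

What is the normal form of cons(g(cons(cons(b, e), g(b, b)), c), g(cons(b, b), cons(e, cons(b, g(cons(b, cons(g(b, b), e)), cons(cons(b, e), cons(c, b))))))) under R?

1. cons(g(cons(cons(b, e), g(b, b)), c), g(cons(b, b), cons(e, cons(b, g(cons(b, cons(g(b, b), e)), cons(cons(b, e), cons(c, b)))))))  →  cons(e, g(cons(b, b), cons(e, cons(b, g(cons(b, cons(g(b, b), e)), cons(cons(b, e), cons(c, b)))))))   [R2 at 1]
2. cons(e, g(cons(b, b), cons(e, cons(b, g(cons(b, cons(g(b, b), e)), cons(cons(b, e), cons(c, b)))))))  →  cons(e, e)   [R2 at 2]

cons(e, e)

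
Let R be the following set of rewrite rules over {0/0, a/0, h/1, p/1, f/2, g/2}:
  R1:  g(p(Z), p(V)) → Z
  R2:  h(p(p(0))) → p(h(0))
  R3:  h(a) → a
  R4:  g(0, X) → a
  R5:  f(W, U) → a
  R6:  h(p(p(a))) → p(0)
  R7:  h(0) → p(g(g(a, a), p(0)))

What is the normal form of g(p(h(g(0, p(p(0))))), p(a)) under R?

a

1. g(p(h(g(0, p(p(0))))), p(a))  →  h(g(0, p(p(0))))   [R1 at ε]
2. h(g(0, p(p(0))))  →  h(a)   [R4 at 1]
3. h(a)  →  a   [R3 at ε]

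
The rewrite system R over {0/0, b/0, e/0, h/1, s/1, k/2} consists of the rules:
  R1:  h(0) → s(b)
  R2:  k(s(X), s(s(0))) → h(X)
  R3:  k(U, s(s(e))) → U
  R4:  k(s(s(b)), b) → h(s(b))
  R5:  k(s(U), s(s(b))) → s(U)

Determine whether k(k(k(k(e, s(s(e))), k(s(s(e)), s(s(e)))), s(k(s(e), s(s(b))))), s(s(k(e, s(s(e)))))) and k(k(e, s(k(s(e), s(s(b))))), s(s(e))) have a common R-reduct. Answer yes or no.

Reduce t₁ = k(k(k(k(e, s(s(e))), k(s(s(e)), s(s(e)))), s(k(s(e), s(s(b))))), s(s(k(e, s(s(e)))))):
1. k(k(k(k(e, s(s(e))), k(s(s(e)), s(s(e)))), s(k(s(e), s(s(b))))), s(s(k(e, s(s(e))))))  →  k(k(k(e, k(s(s(e)), s(s(e)))), s(k(s(e), s(s(b))))), s(s(k(e, s(s(e))))))   [R3 at 1.1.1]
2. k(k(k(e, k(s(s(e)), s(s(e)))), s(k(s(e), s(s(b))))), s(s(k(e, s(s(e))))))  →  k(k(k(e, s(s(e))), s(k(s(e), s(s(b))))), s(s(k(e, s(s(e))))))   [R3 at 1.1.2]
3. k(k(k(e, s(s(e))), s(k(s(e), s(s(b))))), s(s(k(e, s(s(e))))))  →  k(k(e, s(k(s(e), s(s(b))))), s(s(k(e, s(s(e))))))   [R3 at 1.1]
4. k(k(e, s(k(s(e), s(s(b))))), s(s(k(e, s(s(e))))))  →  k(k(e, s(s(e))), s(s(k(e, s(s(e))))))   [R5 at 1.2.1]
5. k(k(e, s(s(e))), s(s(k(e, s(s(e))))))  →  k(e, s(s(k(e, s(s(e))))))   [R3 at 1]
6. k(e, s(s(k(e, s(s(e))))))  →  k(e, s(s(e)))   [R3 at 2.1.1]
7. k(e, s(s(e)))  →  e   [R3 at ε]

Reduce t₂ = k(k(e, s(k(s(e), s(s(b))))), s(s(e))):
1. k(k(e, s(k(s(e), s(s(b))))), s(s(e)))  →  k(e, s(k(s(e), s(s(b)))))   [R3 at ε]
2. k(e, s(k(s(e), s(s(b)))))  →  k(e, s(s(e)))   [R5 at 2.1]
3. k(e, s(s(e)))  →  e   [R3 at ε]

yes — NF(t₁) = e, NF(t₂) = e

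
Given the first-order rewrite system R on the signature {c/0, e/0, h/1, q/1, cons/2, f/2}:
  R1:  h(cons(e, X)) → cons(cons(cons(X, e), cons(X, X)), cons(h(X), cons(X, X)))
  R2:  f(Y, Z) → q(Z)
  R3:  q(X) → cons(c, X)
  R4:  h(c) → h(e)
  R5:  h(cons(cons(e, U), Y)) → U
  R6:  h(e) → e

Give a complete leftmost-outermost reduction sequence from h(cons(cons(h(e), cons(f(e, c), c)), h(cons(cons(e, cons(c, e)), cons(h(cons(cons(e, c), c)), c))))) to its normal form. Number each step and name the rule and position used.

cons(cons(c, c), c)

1. h(cons(cons(h(e), cons(f(e, c), c)), h(cons(cons(e, cons(c, e)), cons(h(cons(cons(e, c), c)), c)))))  →  h(cons(cons(e, cons(f(e, c), c)), h(cons(cons(e, cons(c, e)), cons(h(cons(cons(e, c), c)), c)))))   [R6 at 1.1.1]
2. h(cons(cons(e, cons(f(e, c), c)), h(cons(cons(e, cons(c, e)), cons(h(cons(cons(e, c), c)), c)))))  →  cons(f(e, c), c)   [R5 at ε]
3. cons(f(e, c), c)  →  cons(q(c), c)   [R2 at 1]
4. cons(q(c), c)  →  cons(cons(c, c), c)   [R3 at 1]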